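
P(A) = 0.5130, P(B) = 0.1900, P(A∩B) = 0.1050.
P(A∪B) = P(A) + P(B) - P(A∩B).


P(A∪B) = 0.5130 + 0.1900 - 0.1050
= 0.7030 - 0.1050
= 0.5980

P(A∪B) = 0.5980


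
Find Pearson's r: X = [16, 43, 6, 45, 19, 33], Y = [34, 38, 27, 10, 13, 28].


Mean X = 27.0000, Mean Y = 25.0000
SD X = 14.387495, SD Y = 10.263203
Cov = -14.833333
r = -14.833333/(14.387495*10.263203) = -0.1005

r = -0.1005


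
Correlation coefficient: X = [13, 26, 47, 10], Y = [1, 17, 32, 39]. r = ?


Mean X = 24.0000, Mean Y = 22.2500
SD X = 14.577380, SD Y = 14.618054
Cov = 53.250000
r = 53.250000/(14.577380*14.618054) = 0.2499

r = 0.2499


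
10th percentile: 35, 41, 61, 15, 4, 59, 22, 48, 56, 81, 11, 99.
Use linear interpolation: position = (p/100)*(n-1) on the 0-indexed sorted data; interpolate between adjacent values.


Sorted: 4, 11, 15, 22, 35, 41, 48, 56, 59, 61, 81, 99
n = 12
Index = 10/100 * 11 = 1.1000
Lower = data[1] = 11, Upper = data[2] = 15
P10 = 11 + 0.1000*(4) = 11.4000

P10 = 11.4000


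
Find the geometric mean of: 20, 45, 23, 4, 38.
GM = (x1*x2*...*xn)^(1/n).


Product = 20 × 45 × 23 × 4 × 38 = 3146400
GM = 3146400^(1/5) = 19.9325

GM = 19.9325


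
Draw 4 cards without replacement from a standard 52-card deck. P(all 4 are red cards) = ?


P(all red cards) = (26/52) × (25/51) × (24/50) × (23/49)
= 0.0552

P = 0.0552


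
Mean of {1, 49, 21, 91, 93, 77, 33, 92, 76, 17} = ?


Sum = 1 + 49 + 21 + 91 + 93 + 77 + 33 + 92 + 76 + 17 = 550
n = 10
Mean = 550/10 = 55.0000

Mean = 55.0000


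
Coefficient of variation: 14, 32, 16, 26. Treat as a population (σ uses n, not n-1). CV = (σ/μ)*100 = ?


Mean = 22.0000
SD = 7.3485
CV = (7.3485/22.0000)*100 = 33.4021%

CV = 33.4021%


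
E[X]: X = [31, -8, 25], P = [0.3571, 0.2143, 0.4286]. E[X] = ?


E[X] = 31*0.3571 - 8*0.2143 + 25*0.4286
= 11.0701 - 1.7144 + 10.7150
= 20.0707

E[X] = 20.0707


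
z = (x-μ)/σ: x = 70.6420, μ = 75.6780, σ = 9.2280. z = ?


z = (70.6420 - 75.6780)/9.2280
= -5.0360/9.2280
= -0.5457

z = -0.5457


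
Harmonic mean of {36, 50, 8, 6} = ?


Sum of reciprocals = 1/36 + 1/50 + 1/8 + 1/6 = 0.339444
HM = 4/0.339444 = 11.7840

HM = 11.7840


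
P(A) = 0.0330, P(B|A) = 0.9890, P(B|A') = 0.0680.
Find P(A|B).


P(B) = P(B|A)*P(A) + P(B|A')*P(A')
= 0.9890*0.0330 + 0.0680*0.9670
= 0.032637 + 0.065756 = 0.098393
P(A|B) = 0.032637/0.098393 = 0.3317

P(A|B) = 0.3317


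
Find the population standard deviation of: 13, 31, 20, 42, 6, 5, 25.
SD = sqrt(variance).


Mean = 20.2857
Variance = 157.0612
SD = sqrt(157.0612) = 12.5324

SD = 12.5324


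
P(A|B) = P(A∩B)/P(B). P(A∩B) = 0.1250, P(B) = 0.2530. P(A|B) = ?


P(A|B) = 0.1250/0.2530 = 0.4941

P(A|B) = 0.4941


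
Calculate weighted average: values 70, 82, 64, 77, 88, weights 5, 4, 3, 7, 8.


Numerator = 70*5 + 82*4 + 64*3 + 77*7 + 88*8 = 2113
Denominator = 5 + 4 + 3 + 7 + 8 = 27
WM = 2113/27 = 78.2593

WM = 78.2593


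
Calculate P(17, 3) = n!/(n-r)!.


P(17,3) = 17!/14!
= 355687428096000/87178291200
= 4080

P(17,3) = 4080


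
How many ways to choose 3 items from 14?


C(14,3) = 14!/(3! × 11!)
= 87178291200/(6 × 39916800)
= 364

C(14,3) = 364


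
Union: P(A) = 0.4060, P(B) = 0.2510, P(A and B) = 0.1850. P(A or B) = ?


P(A∪B) = 0.4060 + 0.2510 - 0.1850
= 0.6570 - 0.1850
= 0.4720

P(A∪B) = 0.4720


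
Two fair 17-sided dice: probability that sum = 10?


Total outcomes = 17×17 = 289
Favorable (sum = 10): 9
P = 9/289 = 0.0311

P = 0.0311


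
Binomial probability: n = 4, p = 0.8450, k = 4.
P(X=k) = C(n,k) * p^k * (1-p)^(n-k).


C(4,4) = 1
p^4 = 0.509832
(1-p)^0 = 1.000000
P = 1 * 0.509832 * 1.000000 = 0.5098

P(X=4) = 0.5098


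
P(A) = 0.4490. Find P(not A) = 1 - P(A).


P(not A) = 1 - 0.4490 = 0.5510

P(not A) = 0.5510


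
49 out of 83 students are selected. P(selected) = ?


P = 49/83 = 0.5904

P = 0.5904


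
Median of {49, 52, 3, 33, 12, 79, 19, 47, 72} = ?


Sorted: 3, 12, 19, 33, 47, 49, 52, 72, 79
n = 9 (odd)
Middle value = 47

Median = 47


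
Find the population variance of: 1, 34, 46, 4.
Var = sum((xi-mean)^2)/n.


Mean = 21.2500
Squared deviations: 410.0625, 162.5625, 612.5625, 297.5625
Sum = 1482.7500
Variance = 1482.7500/4 = 370.6875

Variance = 370.6875


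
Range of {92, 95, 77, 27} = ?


Max = 95, Min = 27
Range = 95 - 27 = 68

Range = 68


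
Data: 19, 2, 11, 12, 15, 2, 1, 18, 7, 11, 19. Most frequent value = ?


Frequencies: 1:1, 2:2, 7:1, 11:2, 12:1, 15:1, 18:1, 19:2
Max frequency = 2
Mode = 2, 11, 19

Mode = 2, 11, 19


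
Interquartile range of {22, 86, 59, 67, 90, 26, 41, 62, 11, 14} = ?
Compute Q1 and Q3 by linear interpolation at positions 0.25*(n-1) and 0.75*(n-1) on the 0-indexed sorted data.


Sorted: 11, 14, 22, 26, 41, 59, 62, 67, 86, 90
Q1 (25th %ile) = 23.0000
Q3 (75th %ile) = 65.7500
IQR = 65.7500 - 23.0000 = 42.7500

IQR = 42.7500


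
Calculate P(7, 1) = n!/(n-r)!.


P(7,1) = 7!/6!
= 5040/720
= 7

P(7,1) = 7


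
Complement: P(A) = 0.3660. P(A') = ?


P(not A) = 1 - 0.3660 = 0.6340

P(not A) = 0.6340


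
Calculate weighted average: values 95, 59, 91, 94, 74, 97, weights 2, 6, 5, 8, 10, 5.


Numerator = 95*2 + 59*6 + 91*5 + 94*8 + 74*10 + 97*5 = 2976
Denominator = 2 + 6 + 5 + 8 + 10 + 5 = 36
WM = 2976/36 = 82.6667

WM = 82.6667


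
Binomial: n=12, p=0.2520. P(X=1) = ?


C(12,1) = 12
p^1 = 0.252000
(1-p)^11 = 0.041013
P = 12 * 0.252000 * 0.041013 = 0.1240

P(X=1) = 0.1240


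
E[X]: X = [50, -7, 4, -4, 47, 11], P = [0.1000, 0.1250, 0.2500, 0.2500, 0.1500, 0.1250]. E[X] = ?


E[X] = 50*0.1000 - 7*0.1250 + 4*0.2500 - 4*0.2500 + 47*0.1500 + 11*0.1250
= 5.0000 - 0.8750 + 1.0000 - 1.0000 + 7.0500 + 1.3750
= 12.5500

E[X] = 12.5500


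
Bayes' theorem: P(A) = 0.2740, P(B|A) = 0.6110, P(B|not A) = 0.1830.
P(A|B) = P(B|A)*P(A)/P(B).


P(B) = P(B|A)*P(A) + P(B|A')*P(A')
= 0.6110*0.2740 + 0.1830*0.7260
= 0.167414 + 0.132858 = 0.300272
P(A|B) = 0.167414/0.300272 = 0.5575

P(A|B) = 0.5575


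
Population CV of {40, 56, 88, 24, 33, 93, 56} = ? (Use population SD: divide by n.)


Mean = 55.7143
SD = 24.4991
CV = (24.4991/55.7143)*100 = 43.9727%

CV = 43.9727%


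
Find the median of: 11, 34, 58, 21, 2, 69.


Sorted: 2, 11, 21, 34, 58, 69
n = 6 (even)
Middle values: 21 and 34
Median = (21+34)/2 = 27.5000

Median = 27.5000


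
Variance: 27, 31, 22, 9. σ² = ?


Mean = 22.2500
Squared deviations: 22.5625, 76.5625, 0.0625, 175.5625
Sum = 274.7500
Variance = 274.7500/4 = 68.6875

Variance = 68.6875


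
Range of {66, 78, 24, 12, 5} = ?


Max = 78, Min = 5
Range = 78 - 5 = 73

Range = 73


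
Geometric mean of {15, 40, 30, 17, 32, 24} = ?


Product = 15 × 40 × 30 × 17 × 32 × 24 = 235008000
GM = 235008000^(1/6) = 24.8417

GM = 24.8417


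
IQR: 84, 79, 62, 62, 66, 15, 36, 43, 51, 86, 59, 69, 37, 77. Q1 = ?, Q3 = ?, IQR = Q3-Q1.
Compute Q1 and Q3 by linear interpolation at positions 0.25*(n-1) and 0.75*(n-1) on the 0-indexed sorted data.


Sorted: 15, 36, 37, 43, 51, 59, 62, 62, 66, 69, 77, 79, 84, 86
Q1 (25th %ile) = 45.0000
Q3 (75th %ile) = 75.0000
IQR = 75.0000 - 45.0000 = 30.0000

IQR = 30.0000


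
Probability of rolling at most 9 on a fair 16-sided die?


Favorable outcomes (roll ≤ 9): 9
Total outcomes = 16
P = 9/16 = 0.5625

P = 0.5625


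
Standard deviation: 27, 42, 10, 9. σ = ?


Mean = 22.0000
Variance = 184.5000
SD = sqrt(184.5000) = 13.5831

SD = 13.5831


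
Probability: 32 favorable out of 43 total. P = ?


P = 32/43 = 0.7442

P = 0.7442


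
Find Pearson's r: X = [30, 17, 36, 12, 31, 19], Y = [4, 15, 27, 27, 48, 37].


Mean X = 24.1667, Mean Y = 26.3333
SD X = 8.629729, SD Y = 14.208761
Cov = 7.277778
r = 7.277778/(8.629729*14.208761) = 0.0594

r = 0.0594


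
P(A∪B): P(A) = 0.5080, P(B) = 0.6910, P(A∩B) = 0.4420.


P(A∪B) = 0.5080 + 0.6910 - 0.4420
= 1.1990 - 0.4420
= 0.7570

P(A∪B) = 0.7570


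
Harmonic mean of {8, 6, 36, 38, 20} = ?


Sum of reciprocals = 1/8 + 1/6 + 1/36 + 1/38 + 1/20 = 0.395760
HM = 5/0.395760 = 12.6339

HM = 12.6339


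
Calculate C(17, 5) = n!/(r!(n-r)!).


C(17,5) = 17!/(5! × 12!)
= 355687428096000/(120 × 479001600)
= 6188

C(17,5) = 6188


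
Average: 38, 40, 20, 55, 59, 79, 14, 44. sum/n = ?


Sum = 38 + 40 + 20 + 55 + 59 + 79 + 14 + 44 = 349
n = 8
Mean = 349/8 = 43.6250

Mean = 43.6250


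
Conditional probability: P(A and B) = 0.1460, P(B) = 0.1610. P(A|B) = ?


P(A|B) = 0.1460/0.1610 = 0.9068

P(A|B) = 0.9068


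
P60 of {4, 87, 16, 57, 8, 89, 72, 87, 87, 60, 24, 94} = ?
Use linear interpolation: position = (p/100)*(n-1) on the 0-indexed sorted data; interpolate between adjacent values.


Sorted: 4, 8, 16, 24, 57, 60, 72, 87, 87, 87, 89, 94
n = 12
Index = 60/100 * 11 = 6.6000
Lower = data[6] = 72, Upper = data[7] = 87
P60 = 72 + 0.6000*(15) = 81.0000

P60 = 81.0000


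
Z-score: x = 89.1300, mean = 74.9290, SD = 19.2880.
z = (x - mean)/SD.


z = (89.1300 - 74.9290)/19.2880
= 14.2010/19.2880
= 0.7363

z = 0.7363


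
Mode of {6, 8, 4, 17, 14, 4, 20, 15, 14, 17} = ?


Frequencies: 4:2, 6:1, 8:1, 14:2, 15:1, 17:2, 20:1
Max frequency = 2
Mode = 4, 14, 17

Mode = 4, 14, 17


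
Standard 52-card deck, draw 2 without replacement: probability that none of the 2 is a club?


P(no clubs) = (39/52) × (38/51)
= 0.5588

P = 0.5588


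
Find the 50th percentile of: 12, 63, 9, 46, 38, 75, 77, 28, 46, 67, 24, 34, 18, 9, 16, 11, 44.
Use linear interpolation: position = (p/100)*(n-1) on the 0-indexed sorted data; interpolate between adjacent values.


Sorted: 9, 9, 11, 12, 16, 18, 24, 28, 34, 38, 44, 46, 46, 63, 67, 75, 77
n = 17
Index = 50/100 * 16 = 8.0000
Lower = data[8] = 34, Upper = data[9] = 38
P50 = 34 + 0*(4) = 34.0000

P50 = 34.0000


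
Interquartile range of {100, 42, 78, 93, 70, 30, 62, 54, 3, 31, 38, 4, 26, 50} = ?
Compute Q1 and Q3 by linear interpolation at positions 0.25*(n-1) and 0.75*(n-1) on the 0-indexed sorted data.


Sorted: 3, 4, 26, 30, 31, 38, 42, 50, 54, 62, 70, 78, 93, 100
Q1 (25th %ile) = 30.2500
Q3 (75th %ile) = 68.0000
IQR = 68.0000 - 30.2500 = 37.7500

IQR = 37.7500


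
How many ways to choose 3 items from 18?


C(18,3) = 18!/(3! × 15!)
= 6402373705728000/(6 × 1307674368000)
= 816

C(18,3) = 816


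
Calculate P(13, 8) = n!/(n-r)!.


P(13,8) = 13!/5!
= 6227020800/120
= 51891840

P(13,8) = 51891840


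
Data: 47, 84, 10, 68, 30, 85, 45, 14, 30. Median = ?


Sorted: 10, 14, 30, 30, 45, 47, 68, 84, 85
n = 9 (odd)
Middle value = 45

Median = 45


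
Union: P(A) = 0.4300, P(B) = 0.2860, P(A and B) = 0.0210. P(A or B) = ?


P(A∪B) = 0.4300 + 0.2860 - 0.0210
= 0.7160 - 0.0210
= 0.6950

P(A∪B) = 0.6950


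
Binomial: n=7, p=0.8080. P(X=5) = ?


C(7,5) = 21
p^5 = 0.344395
(1-p)^2 = 0.036864
P = 21 * 0.344395 * 0.036864 = 0.2666

P(X=5) = 0.2666


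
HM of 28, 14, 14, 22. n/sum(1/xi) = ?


Sum of reciprocals = 1/28 + 1/14 + 1/14 + 1/22 = 0.224026
HM = 4/0.224026 = 17.8551

HM = 17.8551


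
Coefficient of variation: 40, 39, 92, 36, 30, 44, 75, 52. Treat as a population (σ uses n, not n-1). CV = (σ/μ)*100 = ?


Mean = 51.0000
SD = 20.1184
CV = (20.1184/51.0000)*100 = 39.4478%

CV = 39.4478%


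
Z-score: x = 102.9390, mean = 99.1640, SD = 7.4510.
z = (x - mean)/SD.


z = (102.9390 - 99.1640)/7.4510
= 3.7750/7.4510
= 0.5066

z = 0.5066


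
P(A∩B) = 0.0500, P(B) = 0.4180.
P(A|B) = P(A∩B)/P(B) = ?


P(A|B) = 0.0500/0.4180 = 0.1196

P(A|B) = 0.1196


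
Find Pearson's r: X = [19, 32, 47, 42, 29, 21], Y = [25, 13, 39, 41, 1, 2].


Mean X = 31.6667, Mean Y = 20.1667
SD X = 10.192590, SD Y = 16.128822
Cov = 114.222222
r = 114.222222/(10.192590*16.128822) = 0.6948

r = 0.6948


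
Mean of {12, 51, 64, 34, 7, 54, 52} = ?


Sum = 12 + 51 + 64 + 34 + 7 + 54 + 52 = 274
n = 7
Mean = 274/7 = 39.1429

Mean = 39.1429


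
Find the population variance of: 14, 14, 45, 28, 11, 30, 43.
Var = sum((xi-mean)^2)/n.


Mean = 26.4286
Squared deviations: 154.4694, 154.4694, 344.8980, 2.4694, 238.0408, 12.7551, 274.6122
Sum = 1181.7143
Variance = 1181.7143/7 = 168.8163

Variance = 168.8163


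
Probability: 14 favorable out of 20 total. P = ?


P = 14/20 = 0.7000

P = 0.7000


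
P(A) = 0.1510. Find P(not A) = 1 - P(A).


P(not A) = 1 - 0.1510 = 0.8490

P(not A) = 0.8490


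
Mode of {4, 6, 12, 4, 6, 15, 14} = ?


Frequencies: 4:2, 6:2, 12:1, 14:1, 15:1
Max frequency = 2
Mode = 4, 6

Mode = 4, 6


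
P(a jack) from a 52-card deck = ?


4 jacks in 52 cards
P = 4/52 = 0.0769

P = 0.0769


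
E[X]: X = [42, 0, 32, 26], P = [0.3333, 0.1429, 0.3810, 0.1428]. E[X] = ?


E[X] = 42*0.3333 + 0*0.1429 + 32*0.3810 + 26*0.1428
= 13.9986 + 0 + 12.1920 + 3.7128
= 29.9034

E[X] = 29.9034


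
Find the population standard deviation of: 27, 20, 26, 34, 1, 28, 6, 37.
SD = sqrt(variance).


Mean = 22.3750
Variance = 143.2344
SD = sqrt(143.2344) = 11.9681

SD = 11.9681


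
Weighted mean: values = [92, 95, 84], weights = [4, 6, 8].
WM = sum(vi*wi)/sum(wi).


Numerator = 92*4 + 95*6 + 84*8 = 1610
Denominator = 4 + 6 + 8 = 18
WM = 1610/18 = 89.4444

WM = 89.4444


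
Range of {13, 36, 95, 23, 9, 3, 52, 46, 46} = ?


Max = 95, Min = 3
Range = 95 - 3 = 92

Range = 92


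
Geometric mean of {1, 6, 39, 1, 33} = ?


Product = 1 × 6 × 39 × 1 × 33 = 7722
GM = 7722^(1/5) = 5.9916

GM = 5.9916


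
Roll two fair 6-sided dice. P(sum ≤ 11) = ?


Total outcomes = 6×6 = 36
Favorable (sum ≤ 11): 35
P = 35/36 = 0.9722

P = 0.9722


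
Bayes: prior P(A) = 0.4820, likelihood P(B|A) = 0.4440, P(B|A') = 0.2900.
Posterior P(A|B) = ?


P(B) = P(B|A)*P(A) + P(B|A')*P(A')
= 0.4440*0.4820 + 0.2900*0.5180
= 0.214008 + 0.150220 = 0.364228
P(A|B) = 0.214008/0.364228 = 0.5876

P(A|B) = 0.5876


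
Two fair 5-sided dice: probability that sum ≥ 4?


Total outcomes = 5×5 = 25
Favorable (sum ≥ 4): 22
P = 22/25 = 0.8800

P = 0.8800


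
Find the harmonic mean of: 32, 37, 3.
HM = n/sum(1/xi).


Sum of reciprocals = 1/32 + 1/37 + 1/3 = 0.391610
HM = 3/0.391610 = 7.6607

HM = 7.6607


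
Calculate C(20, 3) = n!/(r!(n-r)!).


C(20,3) = 20!/(3! × 17!)
= 2432902008176640000/(6 × 355687428096000)
= 1140

C(20,3) = 1140


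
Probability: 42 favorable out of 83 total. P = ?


P = 42/83 = 0.5060

P = 0.5060


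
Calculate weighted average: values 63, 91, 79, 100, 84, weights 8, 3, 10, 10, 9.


Numerator = 63*8 + 91*3 + 79*10 + 100*10 + 84*9 = 3323
Denominator = 8 + 3 + 10 + 10 + 9 = 40
WM = 3323/40 = 83.0750

WM = 83.0750


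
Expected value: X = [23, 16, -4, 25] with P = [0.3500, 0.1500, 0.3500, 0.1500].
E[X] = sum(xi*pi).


E[X] = 23*0.3500 + 16*0.1500 - 4*0.3500 + 25*0.1500
= 8.0500 + 2.4000 - 1.4000 + 3.7500
= 12.8000

E[X] = 12.8000


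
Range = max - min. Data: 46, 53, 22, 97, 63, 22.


Max = 97, Min = 22
Range = 97 - 22 = 75

Range = 75


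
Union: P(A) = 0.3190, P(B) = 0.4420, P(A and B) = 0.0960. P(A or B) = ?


P(A∪B) = 0.3190 + 0.4420 - 0.0960
= 0.7610 - 0.0960
= 0.6650

P(A∪B) = 0.6650


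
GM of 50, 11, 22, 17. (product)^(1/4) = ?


Product = 50 × 11 × 22 × 17 = 205700
GM = 205700^(1/4) = 21.2965

GM = 21.2965


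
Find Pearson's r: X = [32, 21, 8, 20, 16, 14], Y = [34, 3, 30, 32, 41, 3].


Mean X = 18.5000, Mean Y = 23.8333
SD X = 7.388053, SD Y = 15.115298
Cov = 13.916667
r = 13.916667/(7.388053*15.115298) = 0.1246

r = 0.1246


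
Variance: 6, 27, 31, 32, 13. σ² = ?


Mean = 21.8000
Squared deviations: 249.6400, 27.0400, 84.6400, 104.0400, 77.4400
Sum = 542.8000
Variance = 542.8000/5 = 108.5600

Variance = 108.5600


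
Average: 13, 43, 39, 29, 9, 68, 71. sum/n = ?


Sum = 13 + 43 + 39 + 29 + 9 + 68 + 71 = 272
n = 7
Mean = 272/7 = 38.8571

Mean = 38.8571


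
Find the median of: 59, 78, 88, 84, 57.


Sorted: 57, 59, 78, 84, 88
n = 5 (odd)
Middle value = 78

Median = 78


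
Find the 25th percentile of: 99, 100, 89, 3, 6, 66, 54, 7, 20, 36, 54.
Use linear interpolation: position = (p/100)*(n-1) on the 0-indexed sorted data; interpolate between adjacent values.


Sorted: 3, 6, 7, 20, 36, 54, 54, 66, 89, 99, 100
n = 11
Index = 25/100 * 10 = 2.5000
Lower = data[2] = 7, Upper = data[3] = 20
P25 = 7 + 0.5000*(13) = 13.5000

P25 = 13.5000


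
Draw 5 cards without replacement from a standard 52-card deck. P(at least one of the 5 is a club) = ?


P(at least one) = 1 - P(none)
P(none) = (39/52) × (38/51) × (37/50) × (36/49) × (35/48) = 0.221534
P(at least one) = 1 - 0.221534 = 0.7785

P = 0.7785


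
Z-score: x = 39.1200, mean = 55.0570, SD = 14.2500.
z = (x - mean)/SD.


z = (39.1200 - 55.0570)/14.2500
= -15.9370/14.2500
= -1.1184

z = -1.1184


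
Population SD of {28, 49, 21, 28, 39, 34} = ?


Mean = 33.1667
Variance = 81.1389
SD = sqrt(81.1389) = 9.0077

SD = 9.0077


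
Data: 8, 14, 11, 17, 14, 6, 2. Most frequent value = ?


Frequencies: 2:1, 6:1, 8:1, 11:1, 14:2, 17:1
Max frequency = 2
Mode = 14

Mode = 14


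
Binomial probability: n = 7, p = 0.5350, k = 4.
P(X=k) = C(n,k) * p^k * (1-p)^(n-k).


C(7,4) = 35
p^4 = 0.081925
(1-p)^3 = 0.100545
P = 35 * 0.081925 * 0.100545 = 0.2883

P(X=4) = 0.2883


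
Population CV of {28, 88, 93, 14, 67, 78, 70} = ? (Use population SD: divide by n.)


Mean = 62.5714
SD = 27.8766
CV = (27.8766/62.5714)*100 = 44.5516%

CV = 44.5516%


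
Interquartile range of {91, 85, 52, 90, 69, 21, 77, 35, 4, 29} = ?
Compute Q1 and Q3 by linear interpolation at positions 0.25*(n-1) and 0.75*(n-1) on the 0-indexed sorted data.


Sorted: 4, 21, 29, 35, 52, 69, 77, 85, 90, 91
Q1 (25th %ile) = 30.5000
Q3 (75th %ile) = 83.0000
IQR = 83.0000 - 30.5000 = 52.5000

IQR = 52.5000


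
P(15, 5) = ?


P(15,5) = 15!/10!
= 1307674368000/3628800
= 360360

P(15,5) = 360360


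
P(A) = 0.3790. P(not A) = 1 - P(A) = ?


P(not A) = 1 - 0.3790 = 0.6210

P(not A) = 0.6210


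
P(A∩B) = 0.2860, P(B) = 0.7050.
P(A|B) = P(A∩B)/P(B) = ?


P(A|B) = 0.2860/0.7050 = 0.4057

P(A|B) = 0.4057


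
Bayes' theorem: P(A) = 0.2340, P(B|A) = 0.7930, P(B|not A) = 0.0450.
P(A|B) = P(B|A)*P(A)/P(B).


P(B) = P(B|A)*P(A) + P(B|A')*P(A')
= 0.7930*0.2340 + 0.0450*0.7660
= 0.185562 + 0.034470 = 0.220032
P(A|B) = 0.185562/0.220032 = 0.8433

P(A|B) = 0.8433


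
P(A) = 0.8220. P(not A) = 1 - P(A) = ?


P(not A) = 1 - 0.8220 = 0.1780

P(not A) = 0.1780


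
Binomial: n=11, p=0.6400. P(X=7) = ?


C(11,7) = 330
p^7 = 0.043980
(1-p)^4 = 0.016796
P = 330 * 0.043980 * 0.016796 = 0.2438

P(X=7) = 0.2438


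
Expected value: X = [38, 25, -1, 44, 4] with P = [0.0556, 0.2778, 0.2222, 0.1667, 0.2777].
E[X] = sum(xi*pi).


E[X] = 38*0.0556 + 25*0.2778 - 1*0.2222 + 44*0.1667 + 4*0.2777
= 2.1128 + 6.9450 - 0.2222 + 7.3348 + 1.1108
= 17.2812

E[X] = 17.2812


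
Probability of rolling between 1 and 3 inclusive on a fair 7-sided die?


Favorable outcomes (1 ≤ roll ≤ 3): 3
Total outcomes = 7
P = 3/7 = 0.4286

P = 0.4286


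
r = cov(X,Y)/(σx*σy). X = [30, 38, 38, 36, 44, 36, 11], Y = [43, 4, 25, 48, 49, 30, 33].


Mean X = 33.2857, Mean Y = 33.1429
SD X = 9.866455, SD Y = 14.613385
Cov = -0.469388
r = -0.469388/(9.866455*14.613385) = -0.0033

r = -0.0033


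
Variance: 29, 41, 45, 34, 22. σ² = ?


Mean = 34.2000
Squared deviations: 27.0400, 46.2400, 116.6400, 0.0400, 148.8400
Sum = 338.8000
Variance = 338.8000/5 = 67.7600

Variance = 67.7600


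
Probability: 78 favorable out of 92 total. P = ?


P = 78/92 = 0.8478

P = 0.8478


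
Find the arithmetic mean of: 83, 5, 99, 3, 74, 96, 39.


Sum = 83 + 5 + 99 + 3 + 74 + 96 + 39 = 399
n = 7
Mean = 399/7 = 57.0000

Mean = 57.0000


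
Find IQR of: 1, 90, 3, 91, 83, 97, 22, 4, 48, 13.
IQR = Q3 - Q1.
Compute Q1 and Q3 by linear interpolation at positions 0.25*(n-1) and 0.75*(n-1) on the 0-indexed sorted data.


Sorted: 1, 3, 4, 13, 22, 48, 83, 90, 91, 97
Q1 (25th %ile) = 6.2500
Q3 (75th %ile) = 88.2500
IQR = 88.2500 - 6.2500 = 82.0000

IQR = 82.0000


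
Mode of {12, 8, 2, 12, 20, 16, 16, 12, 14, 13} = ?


Frequencies: 2:1, 8:1, 12:3, 13:1, 14:1, 16:2, 20:1
Max frequency = 3
Mode = 12

Mode = 12


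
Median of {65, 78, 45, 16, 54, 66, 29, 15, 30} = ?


Sorted: 15, 16, 29, 30, 45, 54, 65, 66, 78
n = 9 (odd)
Middle value = 45

Median = 45


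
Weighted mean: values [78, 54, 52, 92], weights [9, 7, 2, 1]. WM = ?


Numerator = 78*9 + 54*7 + 52*2 + 92*1 = 1276
Denominator = 9 + 7 + 2 + 1 = 19
WM = 1276/19 = 67.1579

WM = 67.1579


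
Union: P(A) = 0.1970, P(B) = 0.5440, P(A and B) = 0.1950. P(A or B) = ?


P(A∪B) = 0.1970 + 0.5440 - 0.1950
= 0.7410 - 0.1950
= 0.5460

P(A∪B) = 0.5460


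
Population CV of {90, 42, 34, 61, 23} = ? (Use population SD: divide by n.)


Mean = 50.0000
SD = 23.5372
CV = (23.5372/50.0000)*100 = 47.0744%

CV = 47.0744%


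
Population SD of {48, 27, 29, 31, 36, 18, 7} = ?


Mean = 28.0000
Variance = 145.1429
SD = sqrt(145.1429) = 12.0475

SD = 12.0475


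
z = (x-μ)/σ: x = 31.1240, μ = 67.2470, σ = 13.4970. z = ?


z = (31.1240 - 67.2470)/13.4970
= -36.1230/13.4970
= -2.6764

z = -2.6764


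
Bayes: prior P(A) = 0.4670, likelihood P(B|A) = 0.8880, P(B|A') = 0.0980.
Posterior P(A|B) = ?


P(B) = P(B|A)*P(A) + P(B|A')*P(A')
= 0.8880*0.4670 + 0.0980*0.5330
= 0.414696 + 0.052234 = 0.466930
P(A|B) = 0.414696/0.466930 = 0.8881

P(A|B) = 0.8881


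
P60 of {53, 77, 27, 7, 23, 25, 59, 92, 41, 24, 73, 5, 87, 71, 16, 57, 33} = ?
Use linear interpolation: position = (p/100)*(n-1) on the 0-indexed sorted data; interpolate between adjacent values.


Sorted: 5, 7, 16, 23, 24, 25, 27, 33, 41, 53, 57, 59, 71, 73, 77, 87, 92
n = 17
Index = 60/100 * 16 = 9.6000
Lower = data[9] = 53, Upper = data[10] = 57
P60 = 53 + 0.6000*(4) = 55.4000

P60 = 55.4000


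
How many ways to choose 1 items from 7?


C(7,1) = 7!/(1! × 6!)
= 5040/(1 × 720)
= 7

C(7,1) = 7


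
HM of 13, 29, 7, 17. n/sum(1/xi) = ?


Sum of reciprocals = 1/13 + 1/29 + 1/7 + 1/17 = 0.313087
HM = 4/0.313087 = 12.7760

HM = 12.7760


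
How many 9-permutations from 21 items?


P(21,9) = 21!/12!
= 51090942171709440000/479001600
= 106661318400

P(21,9) = 106661318400


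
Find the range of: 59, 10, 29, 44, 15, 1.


Max = 59, Min = 1
Range = 59 - 1 = 58

Range = 58


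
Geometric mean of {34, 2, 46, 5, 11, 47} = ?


Product = 34 × 2 × 46 × 5 × 11 × 47 = 8085880
GM = 8085880^(1/6) = 14.1673

GM = 14.1673


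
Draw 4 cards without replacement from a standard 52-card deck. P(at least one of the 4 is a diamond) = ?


P(at least one) = 1 - P(none)
P(none) = (39/52) × (38/51) × (37/50) × (36/49) = 0.303818
P(at least one) = 1 - 0.303818 = 0.6962

P = 0.6962


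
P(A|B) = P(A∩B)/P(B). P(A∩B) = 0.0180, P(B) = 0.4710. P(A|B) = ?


P(A|B) = 0.0180/0.4710 = 0.0382

P(A|B) = 0.0382


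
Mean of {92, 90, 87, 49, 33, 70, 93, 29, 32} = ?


Sum = 92 + 90 + 87 + 49 + 33 + 70 + 93 + 29 + 32 = 575
n = 9
Mean = 575/9 = 63.8889

Mean = 63.8889


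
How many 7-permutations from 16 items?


P(16,7) = 16!/9!
= 20922789888000/362880
= 57657600

P(16,7) = 57657600


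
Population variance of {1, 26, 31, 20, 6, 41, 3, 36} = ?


Mean = 20.5000
Squared deviations: 380.2500, 30.2500, 110.2500, 0.2500, 210.2500, 420.2500, 306.2500, 240.2500
Sum = 1698.0000
Variance = 1698.0000/8 = 212.2500

Variance = 212.2500


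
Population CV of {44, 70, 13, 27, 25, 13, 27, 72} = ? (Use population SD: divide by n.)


Mean = 36.3750
SD = 21.9541
CV = (21.9541/36.3750)*100 = 60.3550%

CV = 60.3550%


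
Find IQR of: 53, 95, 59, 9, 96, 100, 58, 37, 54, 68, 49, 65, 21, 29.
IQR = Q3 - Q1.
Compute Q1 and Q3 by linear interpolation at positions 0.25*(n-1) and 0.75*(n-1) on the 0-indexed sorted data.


Sorted: 9, 21, 29, 37, 49, 53, 54, 58, 59, 65, 68, 95, 96, 100
Q1 (25th %ile) = 40.0000
Q3 (75th %ile) = 67.2500
IQR = 67.2500 - 40.0000 = 27.2500

IQR = 27.2500


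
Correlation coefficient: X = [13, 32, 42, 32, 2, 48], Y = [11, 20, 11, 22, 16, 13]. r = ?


Mean X = 28.1667, Mean Y = 15.5000
SD X = 15.962630, SD Y = 4.272002
Cov = -2.416667
r = -2.416667/(15.962630*4.272002) = -0.0354

r = -0.0354


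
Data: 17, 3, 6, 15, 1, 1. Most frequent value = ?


Frequencies: 1:2, 3:1, 6:1, 15:1, 17:1
Max frequency = 2
Mode = 1

Mode = 1


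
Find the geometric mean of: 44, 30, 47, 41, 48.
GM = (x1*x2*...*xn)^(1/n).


Product = 44 × 30 × 47 × 41 × 48 = 122094720
GM = 122094720^(1/5) = 41.4323

GM = 41.4323


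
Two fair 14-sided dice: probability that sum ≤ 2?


Total outcomes = 14×14 = 196
Favorable (sum ≤ 2): 1
P = 1/196 = 0.0051

P = 0.0051


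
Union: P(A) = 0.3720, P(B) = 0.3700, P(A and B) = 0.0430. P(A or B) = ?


P(A∪B) = 0.3720 + 0.3700 - 0.0430
= 0.7420 - 0.0430
= 0.6990

P(A∪B) = 0.6990


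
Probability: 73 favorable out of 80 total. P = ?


P = 73/80 = 0.9125

P = 0.9125


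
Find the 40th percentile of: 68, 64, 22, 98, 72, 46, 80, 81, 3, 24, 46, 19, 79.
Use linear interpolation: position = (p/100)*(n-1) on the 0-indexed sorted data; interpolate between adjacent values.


Sorted: 3, 19, 22, 24, 46, 46, 64, 68, 72, 79, 80, 81, 98
n = 13
Index = 40/100 * 12 = 4.8000
Lower = data[4] = 46, Upper = data[5] = 46
P40 = 46 + 0.8000*(0) = 46.0000

P40 = 46.0000


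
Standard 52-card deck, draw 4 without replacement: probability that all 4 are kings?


P(all kings) = (4/52) × (3/51) × (2/50) × (1/49)
= 3.6938e-06

P = 3.6938e-06


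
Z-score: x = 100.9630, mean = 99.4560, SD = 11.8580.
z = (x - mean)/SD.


z = (100.9630 - 99.4560)/11.8580
= 1.5070/11.8580
= 0.1271

z = 0.1271


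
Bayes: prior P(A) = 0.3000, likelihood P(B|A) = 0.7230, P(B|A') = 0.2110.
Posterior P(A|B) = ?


P(B) = P(B|A)*P(A) + P(B|A')*P(A')
= 0.7230*0.3000 + 0.2110*0.7000
= 0.216900 + 0.147700 = 0.364600
P(A|B) = 0.216900/0.364600 = 0.5949

P(A|B) = 0.5949


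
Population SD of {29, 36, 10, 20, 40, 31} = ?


Mean = 27.6667
Variance = 100.8889
SD = sqrt(100.8889) = 10.0443

SD = 10.0443


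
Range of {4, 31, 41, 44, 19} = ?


Max = 44, Min = 4
Range = 44 - 4 = 40

Range = 40


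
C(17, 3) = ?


C(17,3) = 17!/(3! × 14!)
= 355687428096000/(6 × 87178291200)
= 680

C(17,3) = 680


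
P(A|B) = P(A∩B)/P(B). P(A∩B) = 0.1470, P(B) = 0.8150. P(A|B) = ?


P(A|B) = 0.1470/0.8150 = 0.1804

P(A|B) = 0.1804


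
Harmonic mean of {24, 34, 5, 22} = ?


Sum of reciprocals = 1/24 + 1/34 + 1/5 + 1/22 = 0.316533
HM = 4/0.316533 = 12.6369

HM = 12.6369


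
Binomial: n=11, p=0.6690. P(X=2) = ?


C(11,2) = 55
p^2 = 0.447561
(1-p)^9 = 4.769270e-05
P = 55 * 0.447561 * 4.769270e-05 = 0.0012

P(X=2) = 0.0012


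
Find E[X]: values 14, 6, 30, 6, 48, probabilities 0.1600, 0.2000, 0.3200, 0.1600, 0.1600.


E[X] = 14*0.1600 + 6*0.2000 + 30*0.3200 + 6*0.1600 + 48*0.1600
= 2.2400 + 1.2000 + 9.6000 + 0.9600 + 7.6800
= 21.6800

E[X] = 21.6800


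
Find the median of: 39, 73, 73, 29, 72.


Sorted: 29, 39, 72, 73, 73
n = 5 (odd)
Middle value = 72

Median = 72


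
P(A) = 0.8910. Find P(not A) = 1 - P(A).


P(not A) = 1 - 0.8910 = 0.1090

P(not A) = 0.1090


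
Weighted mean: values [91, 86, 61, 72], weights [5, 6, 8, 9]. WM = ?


Numerator = 91*5 + 86*6 + 61*8 + 72*9 = 2107
Denominator = 5 + 6 + 8 + 9 = 28
WM = 2107/28 = 75.2500

WM = 75.2500


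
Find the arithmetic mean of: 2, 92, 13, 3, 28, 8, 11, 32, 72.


Sum = 2 + 92 + 13 + 3 + 28 + 8 + 11 + 32 + 72 = 261
n = 9
Mean = 261/9 = 29.0000

Mean = 29.0000


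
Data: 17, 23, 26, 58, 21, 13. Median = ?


Sorted: 13, 17, 21, 23, 26, 58
n = 6 (even)
Middle values: 21 and 23
Median = (21+23)/2 = 22.0000

Median = 22.0000


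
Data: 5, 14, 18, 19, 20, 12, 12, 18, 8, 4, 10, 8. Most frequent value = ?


Frequencies: 4:1, 5:1, 8:2, 10:1, 12:2, 14:1, 18:2, 19:1, 20:1
Max frequency = 2
Mode = 8, 12, 18

Mode = 8, 12, 18


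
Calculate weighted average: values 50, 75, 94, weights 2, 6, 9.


Numerator = 50*2 + 75*6 + 94*9 = 1396
Denominator = 2 + 6 + 9 = 17
WM = 1396/17 = 82.1176

WM = 82.1176


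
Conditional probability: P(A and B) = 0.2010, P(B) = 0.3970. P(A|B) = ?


P(A|B) = 0.2010/0.3970 = 0.5063

P(A|B) = 0.5063


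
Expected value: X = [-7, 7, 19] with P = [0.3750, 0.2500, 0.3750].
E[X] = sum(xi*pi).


E[X] = -7*0.3750 + 7*0.2500 + 19*0.3750
= -2.6250 + 1.7500 + 7.1250
= 6.2500

E[X] = 6.2500


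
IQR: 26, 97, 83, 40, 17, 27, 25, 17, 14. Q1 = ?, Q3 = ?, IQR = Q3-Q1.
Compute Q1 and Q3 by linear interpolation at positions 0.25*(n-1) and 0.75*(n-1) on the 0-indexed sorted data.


Sorted: 14, 17, 17, 25, 26, 27, 40, 83, 97
Q1 (25th %ile) = 17.0000
Q3 (75th %ile) = 40.0000
IQR = 40.0000 - 17.0000 = 23.0000

IQR = 23.0000


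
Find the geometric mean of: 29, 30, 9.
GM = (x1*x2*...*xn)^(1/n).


Product = 29 × 30 × 9 = 7830
GM = 7830^(1/3) = 19.8573

GM = 19.8573


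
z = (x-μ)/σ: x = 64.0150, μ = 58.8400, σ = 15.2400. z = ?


z = (64.0150 - 58.8400)/15.2400
= 5.1750/15.2400
= 0.3396

z = 0.3396


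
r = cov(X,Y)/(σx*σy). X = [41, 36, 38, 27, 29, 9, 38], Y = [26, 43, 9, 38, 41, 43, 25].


Mean X = 31.1429, Mean Y = 32.1429
SD X = 10.190031, SD Y = 11.788961
Cov = -71.306122
r = -71.306122/(10.190031*11.788961) = -0.5936

r = -0.5936


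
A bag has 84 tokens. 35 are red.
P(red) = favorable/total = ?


P = 35/84 = 0.4167

P = 0.4167


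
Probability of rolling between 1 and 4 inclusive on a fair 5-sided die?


Favorable outcomes (1 ≤ roll ≤ 4): 4
Total outcomes = 5
P = 4/5 = 0.8000

P = 0.8000


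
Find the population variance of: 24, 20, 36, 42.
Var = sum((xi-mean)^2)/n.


Mean = 30.5000
Squared deviations: 42.2500, 110.2500, 30.2500, 132.2500
Sum = 315.0000
Variance = 315.0000/4 = 78.7500

Variance = 78.7500


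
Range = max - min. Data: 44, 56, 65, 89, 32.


Max = 89, Min = 32
Range = 89 - 32 = 57

Range = 57


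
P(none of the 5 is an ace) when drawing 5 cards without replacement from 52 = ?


P(no aces) = (48/52) × (47/51) × (46/50) × (45/49) × (44/48)
= 0.6588

P = 0.6588


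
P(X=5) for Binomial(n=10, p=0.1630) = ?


C(10,5) = 252
p^5 = 0.000115
(1-p)^5 = 0.410797
P = 252 * 0.000115 * 0.410797 = 0.0119

P(X=5) = 0.0119


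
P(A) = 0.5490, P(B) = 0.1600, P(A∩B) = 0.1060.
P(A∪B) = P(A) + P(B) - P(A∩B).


P(A∪B) = 0.5490 + 0.1600 - 0.1060
= 0.7090 - 0.1060
= 0.6030

P(A∪B) = 0.6030


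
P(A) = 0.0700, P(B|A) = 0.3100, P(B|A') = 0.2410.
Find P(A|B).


P(B) = P(B|A)*P(A) + P(B|A')*P(A')
= 0.3100*0.0700 + 0.2410*0.9300
= 0.021700 + 0.224130 = 0.245830
P(A|B) = 0.021700/0.245830 = 0.0883

P(A|B) = 0.0883


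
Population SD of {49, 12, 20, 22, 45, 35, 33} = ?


Mean = 30.8571
Variance = 157.5510
SD = sqrt(157.5510) = 12.5519

SD = 12.5519


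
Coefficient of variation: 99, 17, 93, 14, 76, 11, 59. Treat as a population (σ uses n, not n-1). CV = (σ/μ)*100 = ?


Mean = 52.7143
SD = 35.5797
CV = (35.5797/52.7143)*100 = 67.4955%

CV = 67.4955%


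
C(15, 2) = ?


C(15,2) = 15!/(2! × 13!)
= 1307674368000/(2 × 6227020800)
= 105

C(15,2) = 105


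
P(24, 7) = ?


P(24,7) = 24!/17!
= 620448401733239439360000/355687428096000
= 1744364160

P(24,7) = 1744364160


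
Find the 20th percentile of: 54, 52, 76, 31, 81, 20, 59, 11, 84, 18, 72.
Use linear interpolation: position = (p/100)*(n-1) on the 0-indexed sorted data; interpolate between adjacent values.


Sorted: 11, 18, 20, 31, 52, 54, 59, 72, 76, 81, 84
n = 11
Index = 20/100 * 10 = 2.0000
Lower = data[2] = 20, Upper = data[3] = 31
P20 = 20 + 0*(11) = 20.0000

P20 = 20.0000


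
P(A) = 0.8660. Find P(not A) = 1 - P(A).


P(not A) = 1 - 0.8660 = 0.1340

P(not A) = 0.1340


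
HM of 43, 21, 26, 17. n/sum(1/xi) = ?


Sum of reciprocals = 1/43 + 1/21 + 1/26 + 1/17 = 0.168160
HM = 4/0.168160 = 23.7869

HM = 23.7869


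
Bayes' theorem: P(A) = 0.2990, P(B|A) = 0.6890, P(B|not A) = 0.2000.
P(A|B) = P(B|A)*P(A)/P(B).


P(B) = P(B|A)*P(A) + P(B|A')*P(A')
= 0.6890*0.2990 + 0.2000*0.7010
= 0.206011 + 0.140200 = 0.346211
P(A|B) = 0.206011/0.346211 = 0.5950

P(A|B) = 0.5950


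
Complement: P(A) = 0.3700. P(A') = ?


P(not A) = 1 - 0.3700 = 0.6300

P(not A) = 0.6300


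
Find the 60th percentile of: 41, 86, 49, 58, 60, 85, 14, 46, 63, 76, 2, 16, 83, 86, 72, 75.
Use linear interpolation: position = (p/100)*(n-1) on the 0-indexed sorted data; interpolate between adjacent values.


Sorted: 2, 14, 16, 41, 46, 49, 58, 60, 63, 72, 75, 76, 83, 85, 86, 86
n = 16
Index = 60/100 * 15 = 9.0000
Lower = data[9] = 72, Upper = data[10] = 75
P60 = 72 + 0*(3) = 72.0000

P60 = 72.0000


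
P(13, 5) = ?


P(13,5) = 13!/8!
= 6227020800/40320
= 154440

P(13,5) = 154440


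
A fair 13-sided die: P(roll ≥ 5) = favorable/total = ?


Favorable outcomes (roll ≥ 5): 9
Total outcomes = 13
P = 9/13 = 0.6923

P = 0.6923


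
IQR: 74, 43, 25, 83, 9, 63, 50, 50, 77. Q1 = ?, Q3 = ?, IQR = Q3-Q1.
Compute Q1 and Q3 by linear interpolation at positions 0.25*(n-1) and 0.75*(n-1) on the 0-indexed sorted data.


Sorted: 9, 25, 43, 50, 50, 63, 74, 77, 83
Q1 (25th %ile) = 43.0000
Q3 (75th %ile) = 74.0000
IQR = 74.0000 - 43.0000 = 31.0000

IQR = 31.0000


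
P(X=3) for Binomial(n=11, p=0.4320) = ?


C(11,3) = 165
p^3 = 0.080622
(1-p)^8 = 0.010834
P = 165 * 0.080622 * 0.010834 = 0.1441

P(X=3) = 0.1441


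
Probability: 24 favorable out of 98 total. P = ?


P = 24/98 = 0.2449

P = 0.2449


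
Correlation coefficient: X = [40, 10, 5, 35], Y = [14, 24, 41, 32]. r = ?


Mean X = 22.5000, Mean Y = 27.7500
SD X = 15.206906, SD Y = 9.959292
Cov = -93.125000
r = -93.125000/(15.206906*9.959292) = -0.6149

r = -0.6149


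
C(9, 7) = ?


C(9,7) = 9!/(7! × 2!)
= 362880/(5040 × 2)
= 36

C(9,7) = 36


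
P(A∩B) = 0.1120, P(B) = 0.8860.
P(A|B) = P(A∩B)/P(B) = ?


P(A|B) = 0.1120/0.8860 = 0.1264

P(A|B) = 0.1264


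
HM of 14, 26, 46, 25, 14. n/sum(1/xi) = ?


Sum of reciprocals = 1/14 + 1/26 + 1/46 + 1/25 + 1/14 = 0.243058
HM = 5/0.243058 = 20.5712

HM = 20.5712


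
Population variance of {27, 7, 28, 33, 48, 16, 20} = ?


Mean = 25.5714
Squared deviations: 2.0408, 344.8980, 5.8980, 55.1837, 503.0408, 91.6122, 31.0408
Sum = 1033.7143
Variance = 1033.7143/7 = 147.6735

Variance = 147.6735


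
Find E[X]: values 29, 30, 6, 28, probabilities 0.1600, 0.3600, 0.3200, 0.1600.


E[X] = 29*0.1600 + 30*0.3600 + 6*0.3200 + 28*0.1600
= 4.6400 + 10.8000 + 1.9200 + 4.4800
= 21.8400

E[X] = 21.8400


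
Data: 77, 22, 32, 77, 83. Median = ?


Sorted: 22, 32, 77, 77, 83
n = 5 (odd)
Middle value = 77

Median = 77


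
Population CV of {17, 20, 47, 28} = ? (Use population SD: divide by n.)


Mean = 28.0000
SD = 11.6833
CV = (11.6833/28.0000)*100 = 41.7261%

CV = 41.7261%


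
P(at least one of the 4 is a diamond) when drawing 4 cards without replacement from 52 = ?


P(at least one) = 1 - P(none)
P(none) = (39/52) × (38/51) × (37/50) × (36/49) = 0.303818
P(at least one) = 1 - 0.303818 = 0.6962

P = 0.6962


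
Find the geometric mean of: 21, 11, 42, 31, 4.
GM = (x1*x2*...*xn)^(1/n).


Product = 21 × 11 × 42 × 31 × 4 = 1203048
GM = 1203048^(1/5) = 16.4459

GM = 16.4459


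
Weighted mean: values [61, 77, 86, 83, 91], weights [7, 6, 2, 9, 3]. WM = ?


Numerator = 61*7 + 77*6 + 86*2 + 83*9 + 91*3 = 2081
Denominator = 7 + 6 + 2 + 9 + 3 = 27
WM = 2081/27 = 77.0741

WM = 77.0741


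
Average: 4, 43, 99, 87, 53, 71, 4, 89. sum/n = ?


Sum = 4 + 43 + 99 + 87 + 53 + 71 + 4 + 89 = 450
n = 8
Mean = 450/8 = 56.2500

Mean = 56.2500


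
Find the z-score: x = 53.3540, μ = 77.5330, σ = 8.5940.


z = (53.3540 - 77.5330)/8.5940
= -24.1790/8.5940
= -2.8135

z = -2.8135


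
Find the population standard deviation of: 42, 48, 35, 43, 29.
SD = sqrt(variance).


Mean = 39.4000
Variance = 44.2400
SD = sqrt(44.2400) = 6.6513

SD = 6.6513


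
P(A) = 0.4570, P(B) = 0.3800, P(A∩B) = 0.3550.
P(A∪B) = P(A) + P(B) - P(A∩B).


P(A∪B) = 0.4570 + 0.3800 - 0.3550
= 0.8370 - 0.3550
= 0.4820

P(A∪B) = 0.4820


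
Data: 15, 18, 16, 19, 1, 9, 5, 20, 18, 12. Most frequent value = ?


Frequencies: 1:1, 5:1, 9:1, 12:1, 15:1, 16:1, 18:2, 19:1, 20:1
Max frequency = 2
Mode = 18

Mode = 18


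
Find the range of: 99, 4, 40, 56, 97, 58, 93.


Max = 99, Min = 4
Range = 99 - 4 = 95

Range = 95


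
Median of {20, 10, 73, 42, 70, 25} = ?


Sorted: 10, 20, 25, 42, 70, 73
n = 6 (even)
Middle values: 25 and 42
Median = (25+42)/2 = 33.5000

Median = 33.5000


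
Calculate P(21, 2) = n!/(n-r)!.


P(21,2) = 21!/19!
= 51090942171709440000/121645100408832000
= 420

P(21,2) = 420


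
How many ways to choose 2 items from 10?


C(10,2) = 10!/(2! × 8!)
= 3628800/(2 × 40320)
= 45

C(10,2) = 45


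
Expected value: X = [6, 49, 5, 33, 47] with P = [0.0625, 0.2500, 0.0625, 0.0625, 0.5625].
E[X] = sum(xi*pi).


E[X] = 6*0.0625 + 49*0.2500 + 5*0.0625 + 33*0.0625 + 47*0.5625
= 0.3750 + 12.2500 + 0.3125 + 2.0625 + 26.4375
= 41.4375

E[X] = 41.4375


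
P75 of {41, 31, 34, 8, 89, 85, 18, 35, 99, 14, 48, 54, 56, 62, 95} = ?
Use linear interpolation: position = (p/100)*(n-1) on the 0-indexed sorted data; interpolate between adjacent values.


Sorted: 8, 14, 18, 31, 34, 35, 41, 48, 54, 56, 62, 85, 89, 95, 99
n = 15
Index = 75/100 * 14 = 10.5000
Lower = data[10] = 62, Upper = data[11] = 85
P75 = 62 + 0.5000*(23) = 73.5000

P75 = 73.5000


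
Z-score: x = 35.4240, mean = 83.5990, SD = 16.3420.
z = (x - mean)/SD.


z = (35.4240 - 83.5990)/16.3420
= -48.1750/16.3420
= -2.9479

z = -2.9479


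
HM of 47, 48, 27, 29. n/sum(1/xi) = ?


Sum of reciprocals = 1/47 + 1/48 + 1/27 + 1/29 = 0.113630
HM = 4/0.113630 = 35.2021

HM = 35.2021


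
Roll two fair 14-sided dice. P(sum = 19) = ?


Total outcomes = 14×14 = 196
Favorable (sum = 19): 10
P = 10/196 = 0.0510

P = 0.0510


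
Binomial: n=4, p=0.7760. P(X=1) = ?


C(4,1) = 4
p^1 = 0.776000
(1-p)^3 = 0.011239
P = 4 * 0.776000 * 0.011239 = 0.0349

P(X=1) = 0.0349


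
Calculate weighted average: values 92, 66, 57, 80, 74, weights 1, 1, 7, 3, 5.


Numerator = 92*1 + 66*1 + 57*7 + 80*3 + 74*5 = 1167
Denominator = 1 + 1 + 7 + 3 + 5 = 17
WM = 1167/17 = 68.6471

WM = 68.6471


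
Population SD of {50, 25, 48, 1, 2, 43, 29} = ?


Mean = 28.2857
Variance = 360.4898
SD = sqrt(360.4898) = 18.9866

SD = 18.9866


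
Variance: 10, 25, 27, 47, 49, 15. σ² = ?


Mean = 28.8333
Squared deviations: 354.6944, 14.6944, 3.3611, 330.0278, 406.6944, 191.3611
Sum = 1300.8333
Variance = 1300.8333/6 = 216.8056

Variance = 216.8056


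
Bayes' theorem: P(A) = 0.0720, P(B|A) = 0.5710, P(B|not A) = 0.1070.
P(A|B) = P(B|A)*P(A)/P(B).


P(B) = P(B|A)*P(A) + P(B|A')*P(A')
= 0.5710*0.0720 + 0.1070*0.9280
= 0.041112 + 0.099296 = 0.140408
P(A|B) = 0.041112/0.140408 = 0.2928

P(A|B) = 0.2928


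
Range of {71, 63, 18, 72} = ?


Max = 72, Min = 18
Range = 72 - 18 = 54

Range = 54


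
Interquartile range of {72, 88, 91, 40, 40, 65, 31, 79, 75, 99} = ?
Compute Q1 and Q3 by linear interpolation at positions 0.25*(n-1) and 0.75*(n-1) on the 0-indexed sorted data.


Sorted: 31, 40, 40, 65, 72, 75, 79, 88, 91, 99
Q1 (25th %ile) = 46.2500
Q3 (75th %ile) = 85.7500
IQR = 85.7500 - 46.2500 = 39.5000

IQR = 39.5000


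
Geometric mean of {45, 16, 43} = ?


Product = 45 × 16 × 43 = 30960
GM = 30960^(1/3) = 31.4003

GM = 31.4003
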